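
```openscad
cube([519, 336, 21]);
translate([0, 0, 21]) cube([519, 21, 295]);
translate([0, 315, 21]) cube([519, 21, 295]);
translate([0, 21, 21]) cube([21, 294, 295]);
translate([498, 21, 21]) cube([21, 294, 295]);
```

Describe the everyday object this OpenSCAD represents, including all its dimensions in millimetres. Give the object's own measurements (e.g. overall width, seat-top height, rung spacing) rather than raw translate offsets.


An open-topped rectangular box: outside dimensions 519×336×316 mm, with a uniform wall and base thickness of 21 mm. The base is a full 519×336 slab on the floor; four walls sit on top of the base. The front and back walls (the −y and +y sides) span the full width; the two side walls fit between them.


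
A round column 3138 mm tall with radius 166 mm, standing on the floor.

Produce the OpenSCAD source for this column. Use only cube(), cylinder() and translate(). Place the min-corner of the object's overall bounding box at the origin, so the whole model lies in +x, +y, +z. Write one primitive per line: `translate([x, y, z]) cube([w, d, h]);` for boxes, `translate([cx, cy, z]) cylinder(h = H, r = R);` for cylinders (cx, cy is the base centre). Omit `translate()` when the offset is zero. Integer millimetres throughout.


translate([166, 166, 0]) cylinder(h = 3138, r = 166);


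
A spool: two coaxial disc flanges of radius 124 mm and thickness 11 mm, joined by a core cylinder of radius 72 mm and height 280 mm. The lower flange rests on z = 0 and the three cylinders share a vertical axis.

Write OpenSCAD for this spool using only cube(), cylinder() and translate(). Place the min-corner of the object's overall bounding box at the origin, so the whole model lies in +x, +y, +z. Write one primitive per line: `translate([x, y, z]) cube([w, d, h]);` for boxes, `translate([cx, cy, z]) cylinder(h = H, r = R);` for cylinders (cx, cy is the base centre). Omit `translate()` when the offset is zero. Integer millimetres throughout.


translate([124, 124, 0]) cylinder(h = 11, r = 124);
translate([124, 124, 11]) cylinder(h = 280, r = 72);
translate([124, 124, 291]) cylinder(h = 11, r = 124);


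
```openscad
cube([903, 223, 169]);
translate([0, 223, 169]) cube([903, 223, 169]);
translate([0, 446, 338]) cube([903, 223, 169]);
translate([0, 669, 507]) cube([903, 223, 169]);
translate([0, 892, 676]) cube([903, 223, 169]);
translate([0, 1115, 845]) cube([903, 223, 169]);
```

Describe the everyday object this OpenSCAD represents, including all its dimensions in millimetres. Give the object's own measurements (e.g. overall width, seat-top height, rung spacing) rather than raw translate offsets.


A straight staircase of 6 solid steps. Each step is 903 mm wide (x), 223 mm deep (y, the going) and 169 mm tall (the rise). The first step rests on the floor; each subsequent step sits one going further in +y and one rise higher in +z, directly behind and above the previous step with no overlap.


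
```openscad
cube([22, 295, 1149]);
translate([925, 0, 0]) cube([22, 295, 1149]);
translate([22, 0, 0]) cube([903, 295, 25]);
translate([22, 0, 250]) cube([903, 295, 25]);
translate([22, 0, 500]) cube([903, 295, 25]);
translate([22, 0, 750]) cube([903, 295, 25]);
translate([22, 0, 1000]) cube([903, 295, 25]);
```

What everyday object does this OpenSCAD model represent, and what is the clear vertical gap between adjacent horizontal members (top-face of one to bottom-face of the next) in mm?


A bookshelf. The clear shelf gap is 225 mm.

Two tall side panels with 5 horizontal boards between them — a bookshelf. The first two shelf undersides are at z = 0 and z = 250; with shelf thickness 25, the clear gap is 250 − 0 − 25 = 225 mm.


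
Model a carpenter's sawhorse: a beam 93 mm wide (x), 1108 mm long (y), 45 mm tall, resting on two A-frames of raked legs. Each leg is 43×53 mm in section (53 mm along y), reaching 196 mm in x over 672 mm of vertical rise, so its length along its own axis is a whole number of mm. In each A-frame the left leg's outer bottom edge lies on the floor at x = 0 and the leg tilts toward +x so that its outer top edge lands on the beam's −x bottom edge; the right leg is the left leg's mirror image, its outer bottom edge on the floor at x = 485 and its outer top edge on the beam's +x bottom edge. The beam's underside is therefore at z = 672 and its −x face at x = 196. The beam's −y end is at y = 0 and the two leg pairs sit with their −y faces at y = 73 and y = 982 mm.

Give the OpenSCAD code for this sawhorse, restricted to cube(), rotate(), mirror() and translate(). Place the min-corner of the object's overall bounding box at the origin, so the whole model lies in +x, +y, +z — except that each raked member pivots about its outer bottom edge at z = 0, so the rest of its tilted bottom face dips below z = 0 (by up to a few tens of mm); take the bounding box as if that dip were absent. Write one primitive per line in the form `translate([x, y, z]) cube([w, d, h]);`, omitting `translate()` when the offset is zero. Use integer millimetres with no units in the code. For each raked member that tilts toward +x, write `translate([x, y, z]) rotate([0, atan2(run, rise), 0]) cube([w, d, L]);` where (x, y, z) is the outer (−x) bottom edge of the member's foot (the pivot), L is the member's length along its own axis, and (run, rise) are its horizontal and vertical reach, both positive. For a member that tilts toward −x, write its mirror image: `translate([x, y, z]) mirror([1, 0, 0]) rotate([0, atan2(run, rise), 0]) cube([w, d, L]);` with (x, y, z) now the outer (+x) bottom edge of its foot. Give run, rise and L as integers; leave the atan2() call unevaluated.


// leg length = √(196² + 672²) = 700
// right-leg outer foot x = 2·196 + 93 = 485
// beam min-corner = (196, 0, 672)
translate([196, 0, 672]) cube([93, 1108, 45]);
translate([0, 73, 0]) rotate([0, atan2(196, 672), 0]) cube([43, 53, 700]);
translate([485, 73, 0]) mirror([1, 0, 0]) rotate([0, atan2(196, 672), 0]) cube([43, 53, 700]);
translate([0, 982, 0]) rotate([0, atan2(196, 672), 0]) cube([43, 53, 700]);
translate([485, 982, 0]) mirror([1, 0, 0]) rotate([0, atan2(196, 672), 0]) cube([43, 53, 700]);


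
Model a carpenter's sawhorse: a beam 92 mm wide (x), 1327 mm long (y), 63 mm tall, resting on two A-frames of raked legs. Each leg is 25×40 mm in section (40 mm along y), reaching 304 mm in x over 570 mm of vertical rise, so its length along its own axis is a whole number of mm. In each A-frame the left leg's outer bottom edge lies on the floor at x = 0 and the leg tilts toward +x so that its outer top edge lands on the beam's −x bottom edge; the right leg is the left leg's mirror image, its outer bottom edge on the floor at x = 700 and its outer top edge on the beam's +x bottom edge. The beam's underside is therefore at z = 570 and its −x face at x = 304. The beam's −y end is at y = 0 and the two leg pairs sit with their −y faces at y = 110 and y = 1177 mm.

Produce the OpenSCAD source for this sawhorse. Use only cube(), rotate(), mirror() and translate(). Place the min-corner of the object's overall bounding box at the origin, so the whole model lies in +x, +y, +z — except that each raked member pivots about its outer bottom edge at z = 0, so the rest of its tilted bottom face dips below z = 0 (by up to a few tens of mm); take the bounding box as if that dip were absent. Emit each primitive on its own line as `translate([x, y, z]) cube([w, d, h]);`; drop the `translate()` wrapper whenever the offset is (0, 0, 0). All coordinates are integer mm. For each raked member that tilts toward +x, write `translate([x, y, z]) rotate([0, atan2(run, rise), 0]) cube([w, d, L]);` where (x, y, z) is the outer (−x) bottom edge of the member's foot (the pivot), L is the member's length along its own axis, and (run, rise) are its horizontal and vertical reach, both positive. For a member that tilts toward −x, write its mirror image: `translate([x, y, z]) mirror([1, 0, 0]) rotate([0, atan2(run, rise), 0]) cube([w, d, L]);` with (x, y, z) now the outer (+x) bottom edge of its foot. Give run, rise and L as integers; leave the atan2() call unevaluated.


translate([304, 0, 570]) cube([92, 1327, 63]);
translate([0, 110, 0]) rotate([0, atan2(304, 570), 0]) cube([25, 40, 646]);
translate([700, 110, 0]) mirror([1, 0, 0]) rotate([0, atan2(304, 570), 0]) cube([25, 40, 646]);
translate([0, 1177, 0]) rotate([0, atan2(304, 570), 0]) cube([25, 40, 646]);
translate([700, 1177, 0]) mirror([1, 0, 0]) rotate([0, atan2(304, 570), 0]) cube([25, 40, 646]);


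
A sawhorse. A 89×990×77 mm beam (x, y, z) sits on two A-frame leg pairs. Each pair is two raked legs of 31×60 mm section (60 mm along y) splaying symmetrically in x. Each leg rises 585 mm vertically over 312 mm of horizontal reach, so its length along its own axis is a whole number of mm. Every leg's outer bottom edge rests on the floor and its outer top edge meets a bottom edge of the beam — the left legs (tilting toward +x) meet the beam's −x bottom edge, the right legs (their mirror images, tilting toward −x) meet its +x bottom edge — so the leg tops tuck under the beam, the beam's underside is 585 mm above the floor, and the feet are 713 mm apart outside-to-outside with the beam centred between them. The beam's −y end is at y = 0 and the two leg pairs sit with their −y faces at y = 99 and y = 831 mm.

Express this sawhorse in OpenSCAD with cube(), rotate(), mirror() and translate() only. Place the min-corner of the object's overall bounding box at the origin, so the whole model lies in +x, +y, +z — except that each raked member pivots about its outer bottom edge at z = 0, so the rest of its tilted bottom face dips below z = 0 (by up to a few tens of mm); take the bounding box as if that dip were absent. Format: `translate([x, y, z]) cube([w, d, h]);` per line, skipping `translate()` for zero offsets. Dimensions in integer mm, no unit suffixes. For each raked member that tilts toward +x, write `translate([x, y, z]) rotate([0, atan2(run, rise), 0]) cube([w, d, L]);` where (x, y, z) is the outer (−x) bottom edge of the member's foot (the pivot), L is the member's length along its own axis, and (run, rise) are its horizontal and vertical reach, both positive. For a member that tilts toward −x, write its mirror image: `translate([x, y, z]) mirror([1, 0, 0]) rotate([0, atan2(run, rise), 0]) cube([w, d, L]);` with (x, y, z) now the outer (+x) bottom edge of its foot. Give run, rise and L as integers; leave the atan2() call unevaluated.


translate([312, 0, 585]) cube([89, 990, 77]);
translate([0, 99, 0]) rotate([0, atan2(312, 585), 0]) cube([31, 60, 663]);
translate([713, 99, 0]) mirror([1, 0, 0]) rotate([0, atan2(312, 585), 0]) cube([31, 60, 663]);
translate([0, 831, 0]) rotate([0, atan2(312, 585), 0]) cube([31, 60, 663]);
translate([713, 831, 0]) mirror([1, 0, 0]) rotate([0, atan2(312, 585), 0]) cube([31, 60, 663]);


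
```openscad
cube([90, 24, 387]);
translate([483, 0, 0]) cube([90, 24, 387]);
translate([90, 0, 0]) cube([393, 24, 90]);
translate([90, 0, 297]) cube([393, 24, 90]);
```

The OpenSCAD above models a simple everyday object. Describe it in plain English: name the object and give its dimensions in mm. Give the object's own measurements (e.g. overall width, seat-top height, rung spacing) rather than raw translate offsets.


A rectangular picture frame lying in the x–z plane (depth along y). The opening is 393 mm wide (x) by 207 mm tall (z), surrounded by a border 90 mm wide on all four sides. The frame is 24 mm deep and is made of two full-height vertical stiles with two horizontal rails fitted between them.


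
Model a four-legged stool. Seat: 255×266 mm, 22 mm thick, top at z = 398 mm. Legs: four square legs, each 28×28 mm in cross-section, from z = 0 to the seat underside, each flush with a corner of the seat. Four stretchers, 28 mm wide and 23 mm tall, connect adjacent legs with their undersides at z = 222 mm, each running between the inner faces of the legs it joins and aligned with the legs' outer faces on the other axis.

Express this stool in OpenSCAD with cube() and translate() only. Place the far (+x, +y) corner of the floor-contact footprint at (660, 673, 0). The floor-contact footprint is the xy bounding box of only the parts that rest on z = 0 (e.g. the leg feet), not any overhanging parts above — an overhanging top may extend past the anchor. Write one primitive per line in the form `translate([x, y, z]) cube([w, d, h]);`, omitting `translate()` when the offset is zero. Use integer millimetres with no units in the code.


translate([405, 407, 376]) cube([255, 266, 22]);
translate([405, 407, 0]) cube([28, 28, 376]);
translate([632, 407, 0]) cube([28, 28, 376]);
translate([405, 645, 0]) cube([28, 28, 376]);
translate([632, 645, 0]) cube([28, 28, 376]);
translate([433, 407, 222]) cube([199, 28, 23]);
translate([433, 645, 222]) cube([199, 28, 23]);
translate([405, 435, 222]) cube([28, 210, 23]);
translate([632, 435, 222]) cube([28, 210, 23]);


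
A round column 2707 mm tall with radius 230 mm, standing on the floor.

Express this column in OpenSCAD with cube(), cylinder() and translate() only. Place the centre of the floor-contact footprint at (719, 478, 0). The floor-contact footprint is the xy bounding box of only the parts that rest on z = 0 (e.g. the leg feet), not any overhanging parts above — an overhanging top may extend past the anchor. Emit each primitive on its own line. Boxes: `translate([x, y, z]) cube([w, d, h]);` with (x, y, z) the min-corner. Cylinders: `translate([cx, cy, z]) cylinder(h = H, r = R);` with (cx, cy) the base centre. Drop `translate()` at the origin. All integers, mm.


translate([719, 478, 0]) cylinder(h = 2707, r = 230);


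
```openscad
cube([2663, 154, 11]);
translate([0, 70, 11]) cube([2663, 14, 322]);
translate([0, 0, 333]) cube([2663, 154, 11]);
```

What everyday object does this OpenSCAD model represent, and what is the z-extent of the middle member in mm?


An I-beam. The web height is 322 mm.

Two wide flanges with a thin centred web — an I-beam. Overall 344 mm minus two 11 mm flanges gives a web of 344 − 2·11 = 322 mm.


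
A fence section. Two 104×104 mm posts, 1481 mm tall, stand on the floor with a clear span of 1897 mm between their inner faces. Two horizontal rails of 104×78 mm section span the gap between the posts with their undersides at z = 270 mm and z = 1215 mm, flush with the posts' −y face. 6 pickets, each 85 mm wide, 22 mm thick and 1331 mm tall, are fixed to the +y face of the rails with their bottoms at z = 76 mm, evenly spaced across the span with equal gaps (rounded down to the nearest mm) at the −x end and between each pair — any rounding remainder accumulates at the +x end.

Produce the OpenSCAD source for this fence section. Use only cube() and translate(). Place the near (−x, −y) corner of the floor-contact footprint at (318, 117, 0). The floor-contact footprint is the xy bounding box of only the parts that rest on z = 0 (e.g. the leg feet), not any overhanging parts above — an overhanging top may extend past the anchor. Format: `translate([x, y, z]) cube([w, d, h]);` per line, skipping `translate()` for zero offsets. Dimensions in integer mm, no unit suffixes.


translate([318, 117, 0]) cube([104, 104, 1481]);
translate([2319, 117, 0]) cube([104, 104, 1481]);
translate([422, 117, 270]) cube([1897, 104, 78]);
translate([422, 117, 1215]) cube([1897, 104, 78]);
translate([620, 221, 76]) cube([85, 22, 1331]);
translate([903, 221, 76]) cube([85, 22, 1331]);
translate([1186, 221, 76]) cube([85, 22, 1331]);
translate([1469, 221, 76]) cube([85, 22, 1331]);
translate([1752, 221, 76]) cube([85, 22, 1331]);
translate([2035, 221, 76]) cube([85, 22, 1331]);


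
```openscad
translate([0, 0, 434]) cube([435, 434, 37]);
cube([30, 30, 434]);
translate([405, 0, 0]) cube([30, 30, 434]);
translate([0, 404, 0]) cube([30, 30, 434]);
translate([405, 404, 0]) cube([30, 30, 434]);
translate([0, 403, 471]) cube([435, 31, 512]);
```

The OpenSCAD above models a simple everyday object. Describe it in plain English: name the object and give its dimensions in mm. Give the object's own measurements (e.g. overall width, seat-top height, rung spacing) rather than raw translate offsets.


A chair. The seat is a 435×434×37 mm slab with its top at z = 471 mm, on four 30×30 mm corner legs (flush with the seat edges, standing on z = 0). A flat backrest 31 mm thick, 512 mm tall, spans the full seat width and rises from the seat top along its +y edge, rear face flush with the rear of the seat.


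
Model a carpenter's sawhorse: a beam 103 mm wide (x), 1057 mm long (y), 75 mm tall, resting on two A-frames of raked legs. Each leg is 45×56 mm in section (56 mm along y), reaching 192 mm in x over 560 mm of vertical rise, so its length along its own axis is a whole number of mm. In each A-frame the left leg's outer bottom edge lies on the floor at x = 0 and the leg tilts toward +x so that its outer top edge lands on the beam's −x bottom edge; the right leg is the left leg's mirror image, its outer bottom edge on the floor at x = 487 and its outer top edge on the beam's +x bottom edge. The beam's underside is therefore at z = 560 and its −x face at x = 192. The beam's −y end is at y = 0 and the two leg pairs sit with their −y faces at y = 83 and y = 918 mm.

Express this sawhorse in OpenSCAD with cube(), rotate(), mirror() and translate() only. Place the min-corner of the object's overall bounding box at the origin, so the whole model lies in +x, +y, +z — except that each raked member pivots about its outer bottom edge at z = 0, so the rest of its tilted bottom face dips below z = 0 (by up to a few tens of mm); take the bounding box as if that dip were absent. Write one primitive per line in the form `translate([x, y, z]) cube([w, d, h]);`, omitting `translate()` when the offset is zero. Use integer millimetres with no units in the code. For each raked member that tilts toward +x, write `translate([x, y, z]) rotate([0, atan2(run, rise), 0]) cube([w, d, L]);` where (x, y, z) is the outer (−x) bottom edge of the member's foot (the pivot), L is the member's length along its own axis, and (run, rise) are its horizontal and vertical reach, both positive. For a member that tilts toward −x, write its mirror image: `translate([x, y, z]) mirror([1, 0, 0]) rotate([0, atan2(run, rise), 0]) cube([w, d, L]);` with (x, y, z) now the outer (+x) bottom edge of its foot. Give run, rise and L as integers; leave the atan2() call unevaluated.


// leg length = √(192² + 560²) = 592
// right-leg outer foot x = 2·192 + 103 = 487
// beam min-corner = (192, 0, 560)
translate([192, 0, 560]) cube([103, 1057, 75]);
translate([0, 83, 0]) rotate([0, atan2(192, 560), 0]) cube([45, 56, 592]);
translate([487, 83, 0]) mirror([1, 0, 0]) rotate([0, atan2(192, 560), 0]) cube([45, 56, 592]);
translate([0, 918, 0]) rotate([0, atan2(192, 560), 0]) cube([45, 56, 592]);
translate([487, 918, 0]) mirror([1, 0, 0]) rotate([0, atan2(192, 560), 0]) cube([45, 56, 592]);


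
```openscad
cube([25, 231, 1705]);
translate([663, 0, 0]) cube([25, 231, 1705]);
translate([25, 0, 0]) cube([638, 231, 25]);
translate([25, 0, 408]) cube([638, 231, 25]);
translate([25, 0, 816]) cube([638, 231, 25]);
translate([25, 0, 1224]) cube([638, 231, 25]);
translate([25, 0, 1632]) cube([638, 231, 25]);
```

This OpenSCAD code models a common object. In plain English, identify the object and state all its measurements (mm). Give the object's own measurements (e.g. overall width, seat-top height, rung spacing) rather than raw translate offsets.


An open bookshelf. Two side panels, each 25 mm thick, 231 mm deep and 1705 mm tall, stand 688 mm apart (outside-to-outside). Between them sit 5 shelves, each 25 mm thick and 231 mm deep, spanning the full gap between the sides. The bottom shelf rests on the floor (its underside at z = 0) and the clear gap between one shelf's top and the next shelf's underside is 383 mm.


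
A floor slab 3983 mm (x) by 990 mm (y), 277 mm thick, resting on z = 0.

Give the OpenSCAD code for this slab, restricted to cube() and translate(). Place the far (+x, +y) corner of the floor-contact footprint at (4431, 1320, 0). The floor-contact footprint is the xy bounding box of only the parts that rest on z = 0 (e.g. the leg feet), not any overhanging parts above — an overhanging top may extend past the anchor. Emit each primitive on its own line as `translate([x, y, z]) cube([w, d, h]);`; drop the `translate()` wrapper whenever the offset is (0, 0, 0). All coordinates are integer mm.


translate([448, 330, 0]) cube([3983, 990, 277]);


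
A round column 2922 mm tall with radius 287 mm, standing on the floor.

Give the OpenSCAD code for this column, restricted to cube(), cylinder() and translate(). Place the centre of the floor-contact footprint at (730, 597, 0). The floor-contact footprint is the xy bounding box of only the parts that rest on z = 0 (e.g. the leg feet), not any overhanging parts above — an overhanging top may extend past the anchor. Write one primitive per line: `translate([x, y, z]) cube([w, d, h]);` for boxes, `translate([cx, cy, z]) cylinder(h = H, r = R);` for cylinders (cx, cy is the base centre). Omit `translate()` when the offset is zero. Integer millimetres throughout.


translate([730, 597, 0]) cylinder(h = 2922, r = 287);


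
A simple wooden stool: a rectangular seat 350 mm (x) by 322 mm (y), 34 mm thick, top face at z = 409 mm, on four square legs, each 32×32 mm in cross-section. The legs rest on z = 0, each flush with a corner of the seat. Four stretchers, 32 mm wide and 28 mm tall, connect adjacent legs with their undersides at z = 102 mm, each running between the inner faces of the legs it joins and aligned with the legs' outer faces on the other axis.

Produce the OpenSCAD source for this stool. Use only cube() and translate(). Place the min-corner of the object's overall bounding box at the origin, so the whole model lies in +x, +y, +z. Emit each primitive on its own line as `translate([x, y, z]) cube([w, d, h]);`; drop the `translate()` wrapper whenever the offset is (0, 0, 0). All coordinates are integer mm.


translate([0, 0, 375]) cube([350, 322, 34]);
cube([32, 32, 375]);
translate([318, 0, 0]) cube([32, 32, 375]);
translate([0, 290, 0]) cube([32, 32, 375]);
translate([318, 290, 0]) cube([32, 32, 375]);
translate([32, 0, 102]) cube([286, 32, 28]);
translate([32, 290, 102]) cube([286, 32, 28]);
translate([0, 32, 102]) cube([32, 258, 28]);
translate([318, 32, 102]) cube([32, 258, 28]);


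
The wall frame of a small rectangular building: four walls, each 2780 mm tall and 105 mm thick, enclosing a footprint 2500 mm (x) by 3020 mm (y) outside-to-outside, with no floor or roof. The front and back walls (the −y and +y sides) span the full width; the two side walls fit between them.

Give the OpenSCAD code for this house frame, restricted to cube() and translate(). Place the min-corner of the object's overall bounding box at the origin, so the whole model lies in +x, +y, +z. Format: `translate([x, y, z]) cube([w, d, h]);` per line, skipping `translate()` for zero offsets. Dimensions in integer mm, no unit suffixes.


cube([2500, 105, 2780]);
translate([0, 2915, 0]) cube([2500, 105, 2780]);
translate([0, 105, 0]) cube([105, 2810, 2780]);
translate([2395, 105, 0]) cube([105, 2810, 2780]);


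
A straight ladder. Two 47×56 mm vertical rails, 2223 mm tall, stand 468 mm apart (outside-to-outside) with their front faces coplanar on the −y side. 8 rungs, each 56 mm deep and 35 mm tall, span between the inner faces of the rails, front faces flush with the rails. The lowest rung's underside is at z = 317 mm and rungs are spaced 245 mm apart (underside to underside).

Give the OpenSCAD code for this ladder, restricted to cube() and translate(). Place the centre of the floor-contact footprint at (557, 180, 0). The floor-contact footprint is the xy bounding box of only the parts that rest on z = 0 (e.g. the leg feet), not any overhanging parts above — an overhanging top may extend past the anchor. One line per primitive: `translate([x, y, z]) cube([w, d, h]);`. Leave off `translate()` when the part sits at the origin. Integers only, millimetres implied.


translate([323, 152, 0]) cube([47, 56, 2223]);
translate([744, 152, 0]) cube([47, 56, 2223]);
translate([370, 152, 317]) cube([374, 56, 35]);
translate([370, 152, 562]) cube([374, 56, 35]);
translate([370, 152, 807]) cube([374, 56, 35]);
translate([370, 152, 1052]) cube([374, 56, 35]);
translate([370, 152, 1297]) cube([374, 56, 35]);
translate([370, 152, 1542]) cube([374, 56, 35]);
translate([370, 152, 1787]) cube([374, 56, 35]);
translate([370, 152, 2032]) cube([374, 56, 35]);


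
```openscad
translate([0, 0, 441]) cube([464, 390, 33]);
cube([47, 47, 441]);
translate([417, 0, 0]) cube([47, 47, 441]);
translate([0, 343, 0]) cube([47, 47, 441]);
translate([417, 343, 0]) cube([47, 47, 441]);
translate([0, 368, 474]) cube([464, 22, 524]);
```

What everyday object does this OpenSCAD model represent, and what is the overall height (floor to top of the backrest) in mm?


A chair. The overall height is 998 mm.

A slab on four corner posts with a tall panel at the back — a chair. The seat slab sits at z = 441 with thickness 33, and the 524 mm backrest starts at the seat top, so the overall height is 441 + 33 + 524 = 998 mm.


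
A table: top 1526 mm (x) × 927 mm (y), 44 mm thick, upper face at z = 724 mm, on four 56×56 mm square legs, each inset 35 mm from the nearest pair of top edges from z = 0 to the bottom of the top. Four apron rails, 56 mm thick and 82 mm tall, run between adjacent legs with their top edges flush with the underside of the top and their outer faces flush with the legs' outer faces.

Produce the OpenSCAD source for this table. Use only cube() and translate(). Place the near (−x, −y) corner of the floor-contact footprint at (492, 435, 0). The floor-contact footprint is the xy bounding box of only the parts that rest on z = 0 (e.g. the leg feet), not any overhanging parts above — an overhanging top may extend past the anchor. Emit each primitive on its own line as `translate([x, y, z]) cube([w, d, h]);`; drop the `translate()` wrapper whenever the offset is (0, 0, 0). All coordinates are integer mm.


translate([457, 400, 680]) cube([1526, 927, 44]);
translate([492, 435, 0]) cube([56, 56, 680]);
translate([1892, 435, 0]) cube([56, 56, 680]);
translate([492, 1236, 0]) cube([56, 56, 680]);
translate([1892, 1236, 0]) cube([56, 56, 680]);
translate([548, 435, 598]) cube([1344, 56, 82]);
translate([548, 1236, 598]) cube([1344, 56, 82]);
translate([492, 491, 598]) cube([56, 745, 82]);
translate([1892, 491, 598]) cube([56, 745, 82]);


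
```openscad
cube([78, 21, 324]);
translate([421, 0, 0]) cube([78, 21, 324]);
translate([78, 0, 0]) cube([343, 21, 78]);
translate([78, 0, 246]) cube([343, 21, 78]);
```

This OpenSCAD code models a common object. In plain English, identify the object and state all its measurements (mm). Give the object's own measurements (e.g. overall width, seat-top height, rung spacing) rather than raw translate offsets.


A rectangular picture frame lying in the x–z plane (depth along y). The opening is 343 mm wide (x) by 168 mm tall (z), surrounded by a border 78 mm wide on all four sides. The frame is 21 mm deep and is made of two full-height vertical stiles with two horizontal rails fitted between them.


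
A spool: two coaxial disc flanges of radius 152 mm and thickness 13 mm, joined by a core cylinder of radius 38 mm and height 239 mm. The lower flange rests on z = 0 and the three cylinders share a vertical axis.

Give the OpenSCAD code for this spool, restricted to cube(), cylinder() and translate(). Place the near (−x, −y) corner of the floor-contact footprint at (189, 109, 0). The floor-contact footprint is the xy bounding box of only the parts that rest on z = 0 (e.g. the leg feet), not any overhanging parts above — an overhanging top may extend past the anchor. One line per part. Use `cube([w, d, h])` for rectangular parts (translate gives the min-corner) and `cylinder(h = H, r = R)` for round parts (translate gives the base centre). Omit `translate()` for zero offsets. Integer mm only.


translate([341, 261, 0]) cylinder(h = 13, r = 152);
translate([341, 261, 13]) cylinder(h = 239, r = 38);
translate([341, 261, 252]) cylinder(h = 13, r = 152);


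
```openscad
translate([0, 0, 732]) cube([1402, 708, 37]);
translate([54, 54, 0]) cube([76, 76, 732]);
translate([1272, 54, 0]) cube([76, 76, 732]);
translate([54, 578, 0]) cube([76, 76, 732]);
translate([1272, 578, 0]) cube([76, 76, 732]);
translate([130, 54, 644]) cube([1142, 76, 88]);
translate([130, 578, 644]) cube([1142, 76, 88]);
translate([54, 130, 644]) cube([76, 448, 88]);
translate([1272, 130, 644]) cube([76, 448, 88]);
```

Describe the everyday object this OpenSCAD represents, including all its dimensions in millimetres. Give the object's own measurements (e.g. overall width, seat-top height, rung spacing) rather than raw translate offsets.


A table: top 1402 mm (x) × 708 mm (y), 37 mm thick, upper face at z = 769 mm, on four 76×76 mm square legs, each inset 54 mm from the nearest pair of top edges from z = 0 to the bottom of the top. Four apron rails, 76 mm thick and 88 mm tall, run between adjacent legs with their top edges flush with the underside of the top and their outer faces flush with the legs' outer faces.


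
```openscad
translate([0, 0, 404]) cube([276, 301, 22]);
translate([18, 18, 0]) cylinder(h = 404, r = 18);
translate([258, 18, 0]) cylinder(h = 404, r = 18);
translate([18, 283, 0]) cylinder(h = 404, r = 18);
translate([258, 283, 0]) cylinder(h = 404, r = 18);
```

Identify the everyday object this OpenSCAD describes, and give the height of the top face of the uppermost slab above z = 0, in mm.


A stool. The seat height is 426 mm.

A 276×301×22 slab at z = 404 on four corner cylinders — a stool. The seat top is 404 + 22 = 426 mm.


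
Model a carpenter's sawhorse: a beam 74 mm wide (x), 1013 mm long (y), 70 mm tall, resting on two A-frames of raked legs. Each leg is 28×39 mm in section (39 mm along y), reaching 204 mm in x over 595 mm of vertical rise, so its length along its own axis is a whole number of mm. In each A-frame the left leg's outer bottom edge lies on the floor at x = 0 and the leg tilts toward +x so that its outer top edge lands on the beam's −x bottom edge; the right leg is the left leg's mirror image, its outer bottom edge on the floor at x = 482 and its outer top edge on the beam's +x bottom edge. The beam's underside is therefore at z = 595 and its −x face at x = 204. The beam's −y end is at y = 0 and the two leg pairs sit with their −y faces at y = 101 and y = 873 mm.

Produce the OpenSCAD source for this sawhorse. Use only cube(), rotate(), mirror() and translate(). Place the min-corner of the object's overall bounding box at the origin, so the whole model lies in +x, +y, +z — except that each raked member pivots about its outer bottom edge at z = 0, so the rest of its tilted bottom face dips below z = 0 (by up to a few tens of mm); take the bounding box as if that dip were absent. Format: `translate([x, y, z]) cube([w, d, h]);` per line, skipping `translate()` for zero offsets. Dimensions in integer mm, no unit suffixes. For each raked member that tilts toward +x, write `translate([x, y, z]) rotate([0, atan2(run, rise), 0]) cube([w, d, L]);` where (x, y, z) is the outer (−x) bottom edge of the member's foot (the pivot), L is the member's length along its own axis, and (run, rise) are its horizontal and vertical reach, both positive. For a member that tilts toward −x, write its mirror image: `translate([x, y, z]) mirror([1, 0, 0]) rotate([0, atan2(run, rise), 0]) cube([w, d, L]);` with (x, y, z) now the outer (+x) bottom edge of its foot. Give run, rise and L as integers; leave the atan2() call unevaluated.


translate([204, 0, 595]) cube([74, 1013, 70]);
translate([0, 101, 0]) rotate([0, atan2(204, 595), 0]) cube([28, 39, 629]);
translate([482, 101, 0]) mirror([1, 0, 0]) rotate([0, atan2(204, 595), 0]) cube([28, 39, 629]);
translate([0, 873, 0]) rotate([0, atan2(204, 595), 0]) cube([28, 39, 629]);
translate([482, 873, 0]) mirror([1, 0, 0]) rotate([0, atan2(204, 595), 0]) cube([28, 39, 629]);


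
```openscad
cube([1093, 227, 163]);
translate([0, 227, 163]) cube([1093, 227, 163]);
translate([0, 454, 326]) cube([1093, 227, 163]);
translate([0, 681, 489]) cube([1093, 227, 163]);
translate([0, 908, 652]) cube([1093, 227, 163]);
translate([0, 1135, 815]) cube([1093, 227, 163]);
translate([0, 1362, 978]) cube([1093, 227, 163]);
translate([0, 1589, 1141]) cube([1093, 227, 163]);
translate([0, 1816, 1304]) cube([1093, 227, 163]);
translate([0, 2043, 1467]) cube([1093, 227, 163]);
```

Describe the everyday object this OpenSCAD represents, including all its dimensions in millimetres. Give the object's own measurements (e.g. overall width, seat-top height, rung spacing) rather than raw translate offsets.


A straight staircase of 10 solid steps. Each step is 1093 mm wide (x), 227 mm deep (y, the going) and 163 mm tall (the rise). The first step rests on the floor; each subsequent step sits one going further in +y and one rise higher in +z, directly behind and above the previous step with no overlap.


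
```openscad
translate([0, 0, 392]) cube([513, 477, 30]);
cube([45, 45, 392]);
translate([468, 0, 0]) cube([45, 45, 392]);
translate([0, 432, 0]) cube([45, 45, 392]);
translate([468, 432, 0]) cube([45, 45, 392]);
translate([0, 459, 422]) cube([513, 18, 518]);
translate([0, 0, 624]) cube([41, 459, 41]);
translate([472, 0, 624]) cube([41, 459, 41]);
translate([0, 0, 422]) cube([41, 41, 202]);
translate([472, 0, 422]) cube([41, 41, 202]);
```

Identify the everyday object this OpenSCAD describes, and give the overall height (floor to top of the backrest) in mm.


A chair. The overall height is 940 mm.

A slab on four corner posts with a tall panel at the back — a chair. The seat slab sits at z = 392 with thickness 30, and the 518 mm backrest starts at the seat top, so the overall height is 392 + 30 + 518 = 940 mm.


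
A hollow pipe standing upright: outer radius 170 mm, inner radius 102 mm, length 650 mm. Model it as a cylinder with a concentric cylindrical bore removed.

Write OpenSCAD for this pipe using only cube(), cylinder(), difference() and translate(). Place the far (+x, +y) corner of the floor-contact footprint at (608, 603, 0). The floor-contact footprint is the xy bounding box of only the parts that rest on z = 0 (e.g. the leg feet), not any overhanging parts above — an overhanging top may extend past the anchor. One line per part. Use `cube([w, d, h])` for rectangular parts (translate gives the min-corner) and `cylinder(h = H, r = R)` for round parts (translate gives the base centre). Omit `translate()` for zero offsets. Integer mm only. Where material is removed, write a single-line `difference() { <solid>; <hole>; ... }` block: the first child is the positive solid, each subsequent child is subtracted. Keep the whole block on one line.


difference() { translate([438, 433, 0]) cylinder(h = 650, r = 170); translate([438, 433, 0]) cylinder(h = 650, r = 102); }


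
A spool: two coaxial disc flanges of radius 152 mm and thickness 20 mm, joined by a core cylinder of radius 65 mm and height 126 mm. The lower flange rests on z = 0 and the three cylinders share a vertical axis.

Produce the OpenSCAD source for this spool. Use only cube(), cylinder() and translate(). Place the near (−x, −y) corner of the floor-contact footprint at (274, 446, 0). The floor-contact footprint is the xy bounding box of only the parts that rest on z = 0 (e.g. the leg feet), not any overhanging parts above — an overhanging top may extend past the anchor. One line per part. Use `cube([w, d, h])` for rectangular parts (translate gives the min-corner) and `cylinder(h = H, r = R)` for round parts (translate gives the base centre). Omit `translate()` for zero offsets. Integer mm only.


translate([426, 598, 0]) cylinder(h = 20, r = 152);
translate([426, 598, 20]) cylinder(h = 126, r = 65);
translate([426, 598, 146]) cylinder(h = 20, r = 152);


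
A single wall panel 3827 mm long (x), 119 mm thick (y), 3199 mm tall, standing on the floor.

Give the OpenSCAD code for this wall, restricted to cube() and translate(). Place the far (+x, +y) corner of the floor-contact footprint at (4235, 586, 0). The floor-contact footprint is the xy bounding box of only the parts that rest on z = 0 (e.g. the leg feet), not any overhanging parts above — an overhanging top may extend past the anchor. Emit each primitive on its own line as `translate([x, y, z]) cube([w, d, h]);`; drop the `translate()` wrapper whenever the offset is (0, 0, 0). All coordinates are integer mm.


translate([408, 467, 0]) cube([3827, 119, 3199]);


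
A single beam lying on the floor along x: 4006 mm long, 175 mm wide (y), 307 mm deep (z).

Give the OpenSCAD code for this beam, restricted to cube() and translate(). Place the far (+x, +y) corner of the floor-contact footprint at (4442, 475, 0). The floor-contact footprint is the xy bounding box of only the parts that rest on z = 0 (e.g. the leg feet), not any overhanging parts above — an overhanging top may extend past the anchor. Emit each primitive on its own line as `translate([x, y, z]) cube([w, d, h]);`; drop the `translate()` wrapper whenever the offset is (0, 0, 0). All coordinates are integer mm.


translate([436, 300, 0]) cube([4006, 175, 307]);


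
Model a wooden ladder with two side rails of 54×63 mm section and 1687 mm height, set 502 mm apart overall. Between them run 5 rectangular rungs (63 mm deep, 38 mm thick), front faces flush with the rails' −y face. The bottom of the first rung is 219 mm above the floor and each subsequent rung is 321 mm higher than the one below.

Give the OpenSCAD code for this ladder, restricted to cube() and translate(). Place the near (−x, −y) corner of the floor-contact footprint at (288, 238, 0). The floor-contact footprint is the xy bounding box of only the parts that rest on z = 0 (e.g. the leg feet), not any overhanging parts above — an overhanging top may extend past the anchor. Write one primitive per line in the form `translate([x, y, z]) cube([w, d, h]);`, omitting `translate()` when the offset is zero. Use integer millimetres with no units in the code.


// rung span = 502 - 2*54 = 394
// rung[k] z = 219 + k*321
translate([288, 238, 0]) cube([54, 63, 1687]);
translate([736, 238, 0]) cube([54, 63, 1687]);
translate([342, 238, 219]) cube([394, 63, 38]);
translate([342, 238, 540]) cube([394, 63, 38]);
translate([342, 238, 861]) cube([394, 63, 38]);
translate([342, 238, 1182]) cube([394, 63, 38]);
translate([342, 238, 1503]) cube([394, 63, 38]);


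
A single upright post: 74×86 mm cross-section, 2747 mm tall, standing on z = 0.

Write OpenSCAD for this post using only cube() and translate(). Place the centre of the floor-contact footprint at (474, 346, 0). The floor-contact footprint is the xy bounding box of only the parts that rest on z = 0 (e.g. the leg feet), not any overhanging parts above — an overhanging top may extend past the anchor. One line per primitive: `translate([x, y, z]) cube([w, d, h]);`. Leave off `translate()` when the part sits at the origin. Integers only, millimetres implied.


translate([437, 303, 0]) cube([74, 86, 2747]);


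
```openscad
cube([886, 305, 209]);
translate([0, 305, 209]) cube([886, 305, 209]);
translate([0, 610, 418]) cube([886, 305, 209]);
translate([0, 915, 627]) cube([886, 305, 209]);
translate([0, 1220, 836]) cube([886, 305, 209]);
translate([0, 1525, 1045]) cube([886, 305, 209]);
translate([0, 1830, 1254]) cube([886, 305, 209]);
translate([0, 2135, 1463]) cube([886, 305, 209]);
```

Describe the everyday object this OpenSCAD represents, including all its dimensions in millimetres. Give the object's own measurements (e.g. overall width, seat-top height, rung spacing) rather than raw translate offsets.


A straight staircase of 8 solid steps. Each step is 886 mm wide (x), 305 mm deep (y, the going) and 209 mm tall (the rise). The first step rests on the floor; each subsequent step sits one going further in +y and one rise higher in +z, directly behind and above the previous step with no overlap.
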